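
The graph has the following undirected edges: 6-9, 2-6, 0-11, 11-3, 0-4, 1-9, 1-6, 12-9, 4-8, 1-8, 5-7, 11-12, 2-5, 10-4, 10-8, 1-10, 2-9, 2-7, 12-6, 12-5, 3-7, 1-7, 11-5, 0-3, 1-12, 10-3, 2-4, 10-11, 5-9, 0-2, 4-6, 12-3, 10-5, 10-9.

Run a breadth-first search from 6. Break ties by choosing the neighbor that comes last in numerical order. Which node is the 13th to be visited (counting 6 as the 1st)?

7

Visit 6; enqueue 12, 9, 4, 2, 1 → queue [12, 9, 4, 2, 1]
Visit 12; enqueue 11, 5, 3 → queue [9, 4, 2, 1, 11, 5, 3]
Visit 9; enqueue 10 → queue [4, 2, 1, 11, 5, 3, 10]
Visit 4; enqueue 8, 0 → queue [2, 1, 11, 5, 3, 10, 8, 0]
Visit 2; enqueue 7 → queue [1, 11, 5, 3, 10, 8, 0, 7]
Visit 1 → queue [11, 5, 3, 10, 8, 0, 7]
Visit 11 → queue [5, 3, 10, 8, 0, 7]
Visit 5 → queue [3, 10, 8, 0, 7]
Visit 3 → queue [10, 8, 0, 7]
Visit 10 → queue [8, 0, 7]
Visit 8 → queue [0, 7]
Visit 0 → queue [7]
Visit 7 → queue []

Visit order: 6, 12, 9, 4, 2, 1, 11, 5, 3, 10, 8, 0, 7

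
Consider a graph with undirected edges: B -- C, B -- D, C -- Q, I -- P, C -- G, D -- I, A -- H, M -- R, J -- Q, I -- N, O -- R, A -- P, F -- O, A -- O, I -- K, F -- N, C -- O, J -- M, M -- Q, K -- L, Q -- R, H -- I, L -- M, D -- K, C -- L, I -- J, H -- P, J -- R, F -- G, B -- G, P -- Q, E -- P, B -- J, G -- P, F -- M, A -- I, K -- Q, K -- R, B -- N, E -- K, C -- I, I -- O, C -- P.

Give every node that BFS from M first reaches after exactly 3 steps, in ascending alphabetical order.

A, D, E, H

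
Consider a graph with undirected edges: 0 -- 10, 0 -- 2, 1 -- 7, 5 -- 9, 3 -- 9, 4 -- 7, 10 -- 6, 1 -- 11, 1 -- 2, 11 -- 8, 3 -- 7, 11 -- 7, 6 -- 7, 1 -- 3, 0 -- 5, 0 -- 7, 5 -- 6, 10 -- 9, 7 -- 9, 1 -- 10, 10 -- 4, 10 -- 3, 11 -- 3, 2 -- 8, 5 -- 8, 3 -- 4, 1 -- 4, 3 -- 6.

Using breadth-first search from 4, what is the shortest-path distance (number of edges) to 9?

2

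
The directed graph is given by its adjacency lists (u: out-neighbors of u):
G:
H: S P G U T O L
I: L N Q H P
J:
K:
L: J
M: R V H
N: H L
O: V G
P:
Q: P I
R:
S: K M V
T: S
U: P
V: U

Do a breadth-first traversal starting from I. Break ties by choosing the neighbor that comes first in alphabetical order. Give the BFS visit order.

I -> H -> L -> N -> P -> Q -> G -> O -> S -> T -> U -> J -> V -> K -> M -> R

Visit I; enqueue H, L, N, P, Q → queue [H, L, N, P, Q]
Visit H; enqueue G, O, S, T, U → queue [L, N, P, Q, G, O, S, T, U]
Visit L; enqueue J → queue [N, P, Q, G, O, S, T, U, J]
Visit N → queue [P, Q, G, O, S, T, U, J]
Visit P → queue [Q, G, O, S, T, U, J]
Visit Q → queue [G, O, S, T, U, J]
Visit G → queue [O, S, T, U, J]
Visit O; enqueue V → queue [S, T, U, J, V]
Visit S; enqueue K, M → queue [T, U, J, V, K, M]
Visit T → queue [U, J, V, K, M]
Visit U → queue [J, V, K, M]
Visit J → queue [V, K, M]
Visit V → queue [K, M]
Visit K → queue [M]
Visit M; enqueue R → queue [R]
Visit R → queue []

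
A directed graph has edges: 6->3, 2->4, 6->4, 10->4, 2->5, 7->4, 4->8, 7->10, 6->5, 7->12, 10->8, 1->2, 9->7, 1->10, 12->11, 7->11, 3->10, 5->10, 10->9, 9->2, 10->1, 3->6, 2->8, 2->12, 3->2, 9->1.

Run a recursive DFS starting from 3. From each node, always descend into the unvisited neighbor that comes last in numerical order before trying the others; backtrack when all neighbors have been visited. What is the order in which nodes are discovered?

3 → 10 → 9 → 7 → 12 → 11 → 4 → 8 → 2 → 5 → 1 → 6

Visit 3
3 → 10
10 → 9
9 → 7
7 → 12
12 → 11
7 → 4
4 → 8
9 → 2
2 → 5
9 → 1
3 → 6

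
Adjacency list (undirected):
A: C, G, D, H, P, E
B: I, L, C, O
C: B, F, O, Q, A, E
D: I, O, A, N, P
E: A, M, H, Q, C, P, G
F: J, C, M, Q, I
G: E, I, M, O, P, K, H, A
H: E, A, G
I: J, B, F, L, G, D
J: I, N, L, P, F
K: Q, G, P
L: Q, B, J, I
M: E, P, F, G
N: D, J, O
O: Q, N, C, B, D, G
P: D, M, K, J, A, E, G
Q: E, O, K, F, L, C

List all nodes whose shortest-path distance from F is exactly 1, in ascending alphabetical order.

C, I, J, M, Q

Level 0: F
Level 1: C, I, J, M, Q
Level 2: A, B, D, E, G, K, L, N, O, P
Level 3: H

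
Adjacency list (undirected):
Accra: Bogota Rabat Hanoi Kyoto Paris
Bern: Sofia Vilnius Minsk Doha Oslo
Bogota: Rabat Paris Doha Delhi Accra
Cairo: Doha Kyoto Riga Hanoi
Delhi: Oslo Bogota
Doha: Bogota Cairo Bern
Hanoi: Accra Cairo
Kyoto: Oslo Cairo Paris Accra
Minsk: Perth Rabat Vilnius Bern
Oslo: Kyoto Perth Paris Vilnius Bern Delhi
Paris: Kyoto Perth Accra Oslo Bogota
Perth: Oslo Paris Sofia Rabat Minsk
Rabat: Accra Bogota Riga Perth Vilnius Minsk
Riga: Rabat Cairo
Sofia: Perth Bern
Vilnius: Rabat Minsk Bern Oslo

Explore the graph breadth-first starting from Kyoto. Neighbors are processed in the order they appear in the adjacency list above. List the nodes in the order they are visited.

Visit Kyoto; enqueue Oslo, Cairo, Paris, Accra → queue [Oslo, Cairo, Paris, Accra]
Visit Oslo; enqueue Perth, Vilnius, Bern, Delhi → queue [Cairo, Paris, Accra, Perth, Vilnius, Bern, Delhi]
Visit Cairo; enqueue Doha, Riga, Hanoi → queue [Paris, Accra, Perth, Vilnius, Bern, Delhi, Doha, Riga, Hanoi]
Visit Paris; enqueue Bogota → queue [Accra, Perth, Vilnius, Bern, Delhi, Doha, Riga, Hanoi, Bogota]
Visit Accra; enqueue Rabat → queue [Perth, Vilnius, Bern, Delhi, Doha, Riga, Hanoi, Bogota, Rabat]
Visit Perth; enqueue Sofia, Minsk → queue [Vilnius, Bern, Delhi, Doha, Riga, Hanoi, Bogota, Rabat, Sofia, Minsk]
Visit Vilnius → queue [Bern, Delhi, Doha, Riga, Hanoi, Bogota, Rabat, Sofia, Minsk]
Visit Bern → queue [Delhi, Doha, Riga, Hanoi, Bogota, Rabat, Sofia, Minsk]
Visit Delhi → queue [Doha, Riga, Hanoi, Bogota, Rabat, Sofia, Minsk]
Visit Doha → queue [Riga, Hanoi, Bogota, Rabat, Sofia, Minsk]
Visit Riga → queue [Hanoi, Bogota, Rabat, Sofia, Minsk]
Visit Hanoi → queue [Bogota, Rabat, Sofia, Minsk]
Visit Bogota → queue [Rabat, Sofia, Minsk]
Visit Rabat → queue [Sofia, Minsk]
Visit Sofia → queue [Minsk]
Visit Minsk → queue []

Kyoto -> Oslo -> Cairo -> Paris -> Accra -> Perth -> Vilnius -> Bern -> Delhi -> Doha -> Riga -> Hanoi -> Bogota -> Rabat -> Sofia -> Minsk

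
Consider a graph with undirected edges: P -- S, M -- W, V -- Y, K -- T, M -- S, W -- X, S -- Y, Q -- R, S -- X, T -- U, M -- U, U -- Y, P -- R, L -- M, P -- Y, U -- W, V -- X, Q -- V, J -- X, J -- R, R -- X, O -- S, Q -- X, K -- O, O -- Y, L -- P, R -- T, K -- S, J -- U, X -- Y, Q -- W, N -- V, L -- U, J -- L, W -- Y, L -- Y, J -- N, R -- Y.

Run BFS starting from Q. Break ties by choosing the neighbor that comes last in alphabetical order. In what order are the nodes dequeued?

Q X W V R Y S J U M N T P O L K

Visit Q; enqueue X, W, V, R → queue [X, W, V, R]
Visit X; enqueue Y, S, J → queue [W, V, R, Y, S, J]
Visit W; enqueue U, M → queue [V, R, Y, S, J, U, M]
Visit V; enqueue N → queue [R, Y, S, J, U, M, N]
Visit R; enqueue T, P → queue [Y, S, J, U, M, N, T, P]
Visit Y; enqueue O, L → queue [S, J, U, M, N, T, P, O, L]
Visit S; enqueue K → queue [J, U, M, N, T, P, O, L, K]
Visit J → queue [U, M, N, T, P, O, L, K]
Visit U → queue [M, N, T, P, O, L, K]
Visit M → queue [N, T, P, O, L, K]
Visit N → queue [T, P, O, L, K]
Visit T → queue [P, O, L, K]
Visit P → queue [O, L, K]
Visit O → queue [L, K]
Visit L → queue [K]
Visit K → queue []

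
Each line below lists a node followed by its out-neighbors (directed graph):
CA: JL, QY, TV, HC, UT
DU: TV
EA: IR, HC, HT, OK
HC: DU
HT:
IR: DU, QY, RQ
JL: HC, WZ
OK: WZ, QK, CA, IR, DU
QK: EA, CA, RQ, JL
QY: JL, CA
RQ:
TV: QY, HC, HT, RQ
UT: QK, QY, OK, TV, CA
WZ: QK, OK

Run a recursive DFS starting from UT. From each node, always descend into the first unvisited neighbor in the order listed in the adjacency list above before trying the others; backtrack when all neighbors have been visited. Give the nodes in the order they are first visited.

UT QK EA IR DU TV QY JL HC WZ OK CA HT RQ

Visit UT
UT → QK
QK → EA
EA → IR
IR → DU
DU → TV
TV → QY
QY → JL
JL → HC
JL → WZ
WZ → OK
OK → CA
TV → HT
TV → RQ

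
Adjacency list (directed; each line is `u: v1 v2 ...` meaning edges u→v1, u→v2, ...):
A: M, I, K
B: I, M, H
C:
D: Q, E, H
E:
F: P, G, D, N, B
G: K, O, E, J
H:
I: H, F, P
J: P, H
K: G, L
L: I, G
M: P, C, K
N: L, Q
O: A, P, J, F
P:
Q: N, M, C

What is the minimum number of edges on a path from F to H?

Level 0: F
Level 1: B, D, G, N, P
Level 2: E, H, I, J, K, L, M, O, Q
Level 3: A, C
H first appears at level 2.

2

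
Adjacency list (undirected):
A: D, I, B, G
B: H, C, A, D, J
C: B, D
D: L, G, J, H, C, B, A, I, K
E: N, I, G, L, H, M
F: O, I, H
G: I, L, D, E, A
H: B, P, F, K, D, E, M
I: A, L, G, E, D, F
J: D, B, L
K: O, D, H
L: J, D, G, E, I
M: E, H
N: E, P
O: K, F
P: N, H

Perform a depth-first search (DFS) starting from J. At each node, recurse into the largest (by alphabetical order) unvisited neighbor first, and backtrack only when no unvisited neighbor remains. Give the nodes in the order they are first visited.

J L I G E N P H M K O F D C B A

Visit J
J → L
L → I
I → G
G → E
E → N
N → P
P → H
H → M
H → K
K → O
O → F
K → D
D → C
C → B
B → A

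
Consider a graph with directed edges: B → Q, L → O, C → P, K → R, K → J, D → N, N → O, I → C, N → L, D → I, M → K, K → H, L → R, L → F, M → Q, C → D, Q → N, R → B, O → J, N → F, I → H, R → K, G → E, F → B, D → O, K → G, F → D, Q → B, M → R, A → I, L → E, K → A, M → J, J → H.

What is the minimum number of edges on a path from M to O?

Level 0: M
Level 1: J, K, Q, R
Level 2: A, B, G, H, N
Level 3: E, F, I, L, O
Level 4: C, D
Level 5: P
O first appears at level 3.

3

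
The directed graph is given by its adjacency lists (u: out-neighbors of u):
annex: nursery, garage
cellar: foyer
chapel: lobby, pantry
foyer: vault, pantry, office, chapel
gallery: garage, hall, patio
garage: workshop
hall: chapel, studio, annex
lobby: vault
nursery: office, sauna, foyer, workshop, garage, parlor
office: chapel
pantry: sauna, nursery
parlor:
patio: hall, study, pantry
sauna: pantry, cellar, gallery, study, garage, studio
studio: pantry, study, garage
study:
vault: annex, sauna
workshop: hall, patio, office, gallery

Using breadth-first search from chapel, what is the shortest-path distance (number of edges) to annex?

3

Level 0: chapel
Level 1: lobby, pantry
Level 2: nursery, sauna, vault
Level 3: annex, cellar, foyer, gallery, garage, office, parlor, studio, study, workshop
Level 4: hall, patio
annex first appears at level 3.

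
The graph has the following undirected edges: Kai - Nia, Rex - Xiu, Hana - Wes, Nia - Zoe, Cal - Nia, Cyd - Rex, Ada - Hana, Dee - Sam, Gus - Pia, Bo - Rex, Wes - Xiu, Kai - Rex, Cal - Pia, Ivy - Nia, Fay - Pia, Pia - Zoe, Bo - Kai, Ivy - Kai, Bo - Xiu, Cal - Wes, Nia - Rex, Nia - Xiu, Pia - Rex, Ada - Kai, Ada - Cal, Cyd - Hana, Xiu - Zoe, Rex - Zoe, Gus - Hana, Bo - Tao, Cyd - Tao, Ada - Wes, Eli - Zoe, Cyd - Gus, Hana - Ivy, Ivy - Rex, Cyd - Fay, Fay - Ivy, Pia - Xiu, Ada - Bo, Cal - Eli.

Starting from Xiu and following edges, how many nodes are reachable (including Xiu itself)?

17

BFS from Xiu visits: Xiu, Bo, Nia, Pia, Rex, Wes, Zoe, Ada, Kai, Tao, Cal, Ivy, Fay, Gus, Cyd, Hana, Eli
Reachable nodes: 17 of 19 total.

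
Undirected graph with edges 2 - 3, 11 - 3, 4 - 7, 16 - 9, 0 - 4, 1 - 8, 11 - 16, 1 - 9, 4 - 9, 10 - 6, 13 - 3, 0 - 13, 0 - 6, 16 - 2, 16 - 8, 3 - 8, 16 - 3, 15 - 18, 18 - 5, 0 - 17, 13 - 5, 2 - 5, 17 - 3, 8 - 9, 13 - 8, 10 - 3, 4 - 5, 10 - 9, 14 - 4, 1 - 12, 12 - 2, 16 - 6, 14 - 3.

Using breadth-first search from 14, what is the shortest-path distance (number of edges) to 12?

3

Level 0: 14
Level 1: 3, 4
Level 2: 0, 2, 5, 7, 8, 9, 10, 11, 13, 16, 17
Level 3: 1, 6, 12, 18
Level 4: 15
12 first appears at level 3.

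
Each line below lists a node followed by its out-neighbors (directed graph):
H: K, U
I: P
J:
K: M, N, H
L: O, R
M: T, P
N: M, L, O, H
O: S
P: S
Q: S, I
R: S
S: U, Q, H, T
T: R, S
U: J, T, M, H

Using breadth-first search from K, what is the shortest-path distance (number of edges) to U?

2

Level 0: K
Level 1: H, M, N
Level 2: L, O, P, T, U
Level 3: J, R, S
Level 4: Q
Level 5: I
U first appears at level 2.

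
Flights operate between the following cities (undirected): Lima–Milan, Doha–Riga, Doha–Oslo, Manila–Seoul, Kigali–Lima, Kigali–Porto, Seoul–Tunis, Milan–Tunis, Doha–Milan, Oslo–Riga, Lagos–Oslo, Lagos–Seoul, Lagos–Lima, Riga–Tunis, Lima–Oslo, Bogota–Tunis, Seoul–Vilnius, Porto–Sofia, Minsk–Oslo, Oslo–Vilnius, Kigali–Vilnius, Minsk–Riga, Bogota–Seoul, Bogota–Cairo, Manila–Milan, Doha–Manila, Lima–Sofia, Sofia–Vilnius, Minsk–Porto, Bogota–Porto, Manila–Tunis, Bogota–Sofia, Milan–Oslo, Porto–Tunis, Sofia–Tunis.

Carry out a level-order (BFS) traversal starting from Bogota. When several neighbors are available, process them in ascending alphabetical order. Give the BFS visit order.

Visit Bogota; enqueue Cairo, Porto, Seoul, Sofia, Tunis → queue [Cairo, Porto, Seoul, Sofia, Tunis]
Visit Cairo → queue [Porto, Seoul, Sofia, Tunis]
Visit Porto; enqueue Kigali, Minsk → queue [Seoul, Sofia, Tunis, Kigali, Minsk]
Visit Seoul; enqueue Lagos, Manila, Vilnius → queue [Sofia, Tunis, Kigali, Minsk, Lagos, Manila, Vilnius]
Visit Sofia; enqueue Lima → queue [Tunis, Kigali, Minsk, Lagos, Manila, Vilnius, Lima]
Visit Tunis; enqueue Milan, Riga → queue [Kigali, Minsk, Lagos, Manila, Vilnius, Lima, Milan, Riga]
Visit Kigali → queue [Minsk, Lagos, Manila, Vilnius, Lima, Milan, Riga]
Visit Minsk; enqueue Oslo → queue [Lagos, Manila, Vilnius, Lima, Milan, Riga, Oslo]
Visit Lagos → queue [Manila, Vilnius, Lima, Milan, Riga, Oslo]
Visit Manila; enqueue Doha → queue [Vilnius, Lima, Milan, Riga, Oslo, Doha]
Visit Vilnius → queue [Lima, Milan, Riga, Oslo, Doha]
Visit Lima → queue [Milan, Riga, Oslo, Doha]
Visit Milan → queue [Riga, Oslo, Doha]
Visit Riga → queue [Oslo, Doha]
Visit Oslo → queue [Doha]
Visit Doha → queue []

Bogota -> Cairo -> Porto -> Seoul -> Sofia -> Tunis -> Kigali -> Minsk -> Lagos -> Manila -> Vilnius -> Lima -> Milan -> Riga -> Oslo -> Doha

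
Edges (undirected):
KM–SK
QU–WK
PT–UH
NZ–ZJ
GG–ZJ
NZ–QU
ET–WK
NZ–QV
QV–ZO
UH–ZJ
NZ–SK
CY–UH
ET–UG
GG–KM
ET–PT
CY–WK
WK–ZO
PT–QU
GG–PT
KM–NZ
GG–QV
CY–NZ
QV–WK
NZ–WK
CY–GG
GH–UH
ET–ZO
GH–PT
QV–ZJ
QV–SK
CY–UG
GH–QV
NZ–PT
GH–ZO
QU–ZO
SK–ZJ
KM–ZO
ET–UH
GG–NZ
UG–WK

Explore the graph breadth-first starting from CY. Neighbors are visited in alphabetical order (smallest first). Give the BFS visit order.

Visit CY; enqueue GG, NZ, UG, UH, WK → queue [GG, NZ, UG, UH, WK]
Visit GG; enqueue KM, PT, QV, ZJ → queue [NZ, UG, UH, WK, KM, PT, QV, ZJ]
Visit NZ; enqueue QU, SK → queue [UG, UH, WK, KM, PT, QV, ZJ, QU, SK]
Visit UG; enqueue ET → queue [UH, WK, KM, PT, QV, ZJ, QU, SK, ET]
Visit UH; enqueue GH → queue [WK, KM, PT, QV, ZJ, QU, SK, ET, GH]
Visit WK; enqueue ZO → queue [KM, PT, QV, ZJ, QU, SK, ET, GH, ZO]
Visit KM → queue [PT, QV, ZJ, QU, SK, ET, GH, ZO]
Visit PT → queue [QV, ZJ, QU, SK, ET, GH, ZO]
Visit QV → queue [ZJ, QU, SK, ET, GH, ZO]
Visit ZJ → queue [QU, SK, ET, GH, ZO]
Visit QU → queue [SK, ET, GH, ZO]
Visit SK → queue [ET, GH, ZO]
Visit ET → queue [GH, ZO]
Visit GH → queue [ZO]
Visit ZO → queue []

CY → GG → NZ → UG → UH → WK → KM → PT → QV → ZJ → QU → SK → ET → GH → ZO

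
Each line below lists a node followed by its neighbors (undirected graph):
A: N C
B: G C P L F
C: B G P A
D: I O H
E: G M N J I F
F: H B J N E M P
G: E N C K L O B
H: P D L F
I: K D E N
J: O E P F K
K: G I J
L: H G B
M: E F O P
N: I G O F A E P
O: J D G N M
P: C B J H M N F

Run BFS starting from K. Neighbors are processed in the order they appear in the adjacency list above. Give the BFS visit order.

K G I J E N C L O B D P F M A H

Visit K; enqueue G, I, J → queue [G, I, J]
Visit G; enqueue E, N, C, L, O, B → queue [I, J, E, N, C, L, O, B]
Visit I; enqueue D → queue [J, E, N, C, L, O, B, D]
Visit J; enqueue P, F → queue [E, N, C, L, O, B, D, P, F]
Visit E; enqueue M → queue [N, C, L, O, B, D, P, F, M]
Visit N; enqueue A → queue [C, L, O, B, D, P, F, M, A]
Visit C → queue [L, O, B, D, P, F, M, A]
Visit L; enqueue H → queue [O, B, D, P, F, M, A, H]
Visit O → queue [B, D, P, F, M, A, H]
Visit B → queue [D, P, F, M, A, H]
Visit D → queue [P, F, M, A, H]
Visit P → queue [F, M, A, H]
Visit F → queue [M, A, H]
Visit M → queue [A, H]
Visit A → queue [H]
Visit H → queue []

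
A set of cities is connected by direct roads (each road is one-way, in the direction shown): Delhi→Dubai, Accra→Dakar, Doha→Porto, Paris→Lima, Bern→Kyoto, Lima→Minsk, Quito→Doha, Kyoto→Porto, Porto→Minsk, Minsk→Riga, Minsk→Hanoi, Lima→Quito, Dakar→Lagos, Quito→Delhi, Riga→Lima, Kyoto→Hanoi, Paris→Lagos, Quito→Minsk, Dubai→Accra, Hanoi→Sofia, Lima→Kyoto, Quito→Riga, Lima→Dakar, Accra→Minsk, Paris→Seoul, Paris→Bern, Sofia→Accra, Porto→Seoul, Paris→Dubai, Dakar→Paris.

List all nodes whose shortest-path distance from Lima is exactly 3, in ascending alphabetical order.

Level 0: Lima
Level 1: Dakar, Kyoto, Minsk, Quito
Level 2: Delhi, Doha, Hanoi, Lagos, Paris, Porto, Riga
Level 3: Bern, Dubai, Seoul, Sofia
Level 4: Accra

Bern, Dubai, Seoul, Sofia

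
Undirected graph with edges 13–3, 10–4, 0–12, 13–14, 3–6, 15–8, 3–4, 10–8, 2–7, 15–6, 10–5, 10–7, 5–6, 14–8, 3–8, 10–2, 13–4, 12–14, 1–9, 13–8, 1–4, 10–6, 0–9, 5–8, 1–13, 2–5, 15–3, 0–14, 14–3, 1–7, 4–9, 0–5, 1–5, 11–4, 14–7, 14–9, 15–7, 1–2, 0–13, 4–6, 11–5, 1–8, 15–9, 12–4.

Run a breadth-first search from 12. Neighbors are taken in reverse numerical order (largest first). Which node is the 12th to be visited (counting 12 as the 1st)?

6

Visit 12; enqueue 14, 4, 0 → queue [14, 4, 0]
Visit 14; enqueue 13, 9, 8, 7, 3 → queue [4, 0, 13, 9, 8, 7, 3]
Visit 4; enqueue 11, 10, 6, 1 → queue [0, 13, 9, 8, 7, 3, 11, 10, 6, 1]
Visit 0; enqueue 5 → queue [13, 9, 8, 7, 3, 11, 10, 6, 1, 5]
Visit 13 → queue [9, 8, 7, 3, 11, 10, 6, 1, 5]
Visit 9; enqueue 15 → queue [8, 7, 3, 11, 10, 6, 1, 5, 15]
Visit 8 → queue [7, 3, 11, 10, 6, 1, 5, 15]
Visit 7; enqueue 2 → queue [3, 11, 10, 6, 1, 5, 15, 2]
Visit 3 → queue [11, 10, 6, 1, 5, 15, 2]
Visit 11 → queue [10, 6, 1, 5, 15, 2]
Visit 10 → queue [6, 1, 5, 15, 2]
Visit 6 → queue [1, 5, 15, 2]
Visit 1 → queue [5, 15, 2]
Visit 5 → queue [15, 2]
Visit 15 → queue [2]
Visit 2 → queue []

Visit order: 12, 14, 4, 0, 13, 9, 8, 7, 3, 11, 10, 6, 1, 5, 15, 2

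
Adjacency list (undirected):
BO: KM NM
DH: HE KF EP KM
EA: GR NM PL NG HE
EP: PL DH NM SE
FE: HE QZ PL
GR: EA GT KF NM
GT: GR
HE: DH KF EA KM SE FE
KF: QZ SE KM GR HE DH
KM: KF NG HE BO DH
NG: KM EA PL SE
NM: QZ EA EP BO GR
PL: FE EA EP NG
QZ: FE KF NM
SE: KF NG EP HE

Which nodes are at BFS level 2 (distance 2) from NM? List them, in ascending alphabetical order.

DH, FE, GT, HE, KF, KM, NG, PL, SE

Level 0: NM
Level 1: BO, EA, EP, GR, QZ
Level 2: DH, FE, GT, HE, KF, KM, NG, PL, SE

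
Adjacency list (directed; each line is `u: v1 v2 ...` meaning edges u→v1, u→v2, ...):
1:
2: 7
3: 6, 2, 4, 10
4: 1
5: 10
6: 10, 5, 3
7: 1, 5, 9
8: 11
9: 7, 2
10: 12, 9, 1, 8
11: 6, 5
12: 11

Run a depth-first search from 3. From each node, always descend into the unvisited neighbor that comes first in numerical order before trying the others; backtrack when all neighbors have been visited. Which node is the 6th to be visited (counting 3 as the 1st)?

10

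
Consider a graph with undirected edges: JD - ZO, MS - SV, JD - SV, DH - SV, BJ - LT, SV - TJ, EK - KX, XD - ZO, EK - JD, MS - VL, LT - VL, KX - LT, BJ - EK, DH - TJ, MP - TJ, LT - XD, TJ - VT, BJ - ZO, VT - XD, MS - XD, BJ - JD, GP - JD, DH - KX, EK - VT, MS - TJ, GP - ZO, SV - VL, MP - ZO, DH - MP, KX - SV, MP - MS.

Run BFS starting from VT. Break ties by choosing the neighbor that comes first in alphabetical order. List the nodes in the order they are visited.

Visit VT; enqueue EK, TJ, XD → queue [EK, TJ, XD]
Visit EK; enqueue BJ, JD, KX → queue [TJ, XD, BJ, JD, KX]
Visit TJ; enqueue DH, MP, MS, SV → queue [XD, BJ, JD, KX, DH, MP, MS, SV]
Visit XD; enqueue LT, ZO → queue [BJ, JD, KX, DH, MP, MS, SV, LT, ZO]
Visit BJ → queue [JD, KX, DH, MP, MS, SV, LT, ZO]
Visit JD; enqueue GP → queue [KX, DH, MP, MS, SV, LT, ZO, GP]
Visit KX → queue [DH, MP, MS, SV, LT, ZO, GP]
Visit DH → queue [MP, MS, SV, LT, ZO, GP]
Visit MP → queue [MS, SV, LT, ZO, GP]
Visit MS; enqueue VL → queue [SV, LT, ZO, GP, VL]
Visit SV → queue [LT, ZO, GP, VL]
Visit LT → queue [ZO, GP, VL]
Visit ZO → queue [GP, VL]
Visit GP → queue [VL]
Visit VL → queue []

VT -> EK -> TJ -> XD -> BJ -> JD -> KX -> DH -> MP -> MS -> SV -> LT -> ZO -> GP -> VL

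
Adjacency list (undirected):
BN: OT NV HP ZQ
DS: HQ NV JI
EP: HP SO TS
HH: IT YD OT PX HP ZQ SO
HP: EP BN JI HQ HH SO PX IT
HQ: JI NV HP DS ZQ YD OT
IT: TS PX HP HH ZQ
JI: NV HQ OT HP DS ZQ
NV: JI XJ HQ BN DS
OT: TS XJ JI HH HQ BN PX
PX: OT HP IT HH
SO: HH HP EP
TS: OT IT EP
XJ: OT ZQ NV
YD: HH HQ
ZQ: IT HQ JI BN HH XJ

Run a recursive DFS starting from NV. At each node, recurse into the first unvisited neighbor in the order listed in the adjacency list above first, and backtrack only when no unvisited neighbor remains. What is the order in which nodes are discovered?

NV → JI → HQ → HP → EP → SO → HH → IT → TS → OT → XJ → ZQ → BN → PX → YD → DS

Visit NV
NV → JI
JI → HQ
HQ → HP
HP → EP
EP → SO
SO → HH
HH → IT
IT → TS
TS → OT
OT → XJ
XJ → ZQ
ZQ → BN
OT → PX
HH → YD
HQ → DS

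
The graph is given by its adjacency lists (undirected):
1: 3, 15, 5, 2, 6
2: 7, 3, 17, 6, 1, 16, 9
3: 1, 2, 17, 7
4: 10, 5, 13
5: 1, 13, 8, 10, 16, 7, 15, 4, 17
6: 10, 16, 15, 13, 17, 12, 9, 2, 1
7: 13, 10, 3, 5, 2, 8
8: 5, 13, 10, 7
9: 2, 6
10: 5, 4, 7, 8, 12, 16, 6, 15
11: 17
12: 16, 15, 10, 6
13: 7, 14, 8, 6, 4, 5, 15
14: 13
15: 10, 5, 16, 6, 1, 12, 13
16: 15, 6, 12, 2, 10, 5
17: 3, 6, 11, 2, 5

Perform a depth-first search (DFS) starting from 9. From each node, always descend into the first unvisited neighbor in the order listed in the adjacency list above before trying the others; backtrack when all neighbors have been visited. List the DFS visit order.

9 2 7 13 14 8 5 1 3 17 6 10 4 12 16 15 11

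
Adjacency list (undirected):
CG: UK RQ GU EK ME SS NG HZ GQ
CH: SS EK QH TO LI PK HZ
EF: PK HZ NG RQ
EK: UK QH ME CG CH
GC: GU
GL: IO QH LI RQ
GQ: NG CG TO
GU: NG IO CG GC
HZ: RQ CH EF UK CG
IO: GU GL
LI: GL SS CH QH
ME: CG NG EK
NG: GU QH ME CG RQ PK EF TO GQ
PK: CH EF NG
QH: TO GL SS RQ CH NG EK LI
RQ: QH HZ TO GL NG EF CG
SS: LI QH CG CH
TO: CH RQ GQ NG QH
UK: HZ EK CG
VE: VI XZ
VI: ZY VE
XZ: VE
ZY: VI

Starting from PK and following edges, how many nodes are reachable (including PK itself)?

BFS from PK visits: PK, CH, EF, NG, SS, EK, QH, TO, LI, HZ, RQ, GU, ME, CG, GQ, UK, GL, IO, GC
Reachable nodes: 19 of 23 total.

19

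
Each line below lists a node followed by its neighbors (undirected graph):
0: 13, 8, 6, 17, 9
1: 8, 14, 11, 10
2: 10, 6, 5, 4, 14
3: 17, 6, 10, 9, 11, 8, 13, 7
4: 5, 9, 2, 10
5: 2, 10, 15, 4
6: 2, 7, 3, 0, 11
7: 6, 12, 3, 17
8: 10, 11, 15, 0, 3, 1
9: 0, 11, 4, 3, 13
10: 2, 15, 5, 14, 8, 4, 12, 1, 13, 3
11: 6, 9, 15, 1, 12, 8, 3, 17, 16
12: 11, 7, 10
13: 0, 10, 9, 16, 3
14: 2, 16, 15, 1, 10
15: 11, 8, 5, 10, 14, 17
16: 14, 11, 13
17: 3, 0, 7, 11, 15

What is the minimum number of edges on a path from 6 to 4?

2

Level 0: 6
Level 1: 0, 2, 3, 7, 11
Level 2: 1, 4, 5, 8, 9, 10, 12, 13, 14, 15, 16, 17
4 first appears at level 2.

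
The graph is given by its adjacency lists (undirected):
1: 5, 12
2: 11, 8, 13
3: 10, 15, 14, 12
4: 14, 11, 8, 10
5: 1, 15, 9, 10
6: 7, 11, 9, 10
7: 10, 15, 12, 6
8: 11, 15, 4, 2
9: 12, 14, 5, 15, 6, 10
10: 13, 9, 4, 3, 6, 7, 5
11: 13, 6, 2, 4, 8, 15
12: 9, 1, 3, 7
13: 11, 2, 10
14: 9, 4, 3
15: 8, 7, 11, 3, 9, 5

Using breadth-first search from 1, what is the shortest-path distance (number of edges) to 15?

2

Level 0: 1
Level 1: 5, 12
Level 2: 3, 7, 9, 10, 15
Level 3: 4, 6, 8, 11, 13, 14
Level 4: 2
15 first appears at level 2.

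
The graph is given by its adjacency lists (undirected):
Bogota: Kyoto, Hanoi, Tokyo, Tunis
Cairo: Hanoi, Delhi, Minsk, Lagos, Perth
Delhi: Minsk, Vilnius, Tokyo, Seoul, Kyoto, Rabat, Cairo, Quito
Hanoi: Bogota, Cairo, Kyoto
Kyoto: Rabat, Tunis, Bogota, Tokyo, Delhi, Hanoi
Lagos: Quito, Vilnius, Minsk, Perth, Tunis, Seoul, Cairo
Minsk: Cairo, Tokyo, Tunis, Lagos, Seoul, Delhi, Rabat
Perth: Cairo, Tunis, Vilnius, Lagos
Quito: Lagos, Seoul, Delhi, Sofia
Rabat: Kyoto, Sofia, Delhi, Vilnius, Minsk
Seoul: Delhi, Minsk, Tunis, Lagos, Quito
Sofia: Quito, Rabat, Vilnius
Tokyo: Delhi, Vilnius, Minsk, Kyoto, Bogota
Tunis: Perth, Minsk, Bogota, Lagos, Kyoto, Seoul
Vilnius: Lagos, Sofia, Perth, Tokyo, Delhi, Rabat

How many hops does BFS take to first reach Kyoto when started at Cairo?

2

Level 0: Cairo
Level 1: Delhi, Hanoi, Lagos, Minsk, Perth
Level 2: Bogota, Kyoto, Quito, Rabat, Seoul, Tokyo, Tunis, Vilnius
Level 3: Sofia
Kyoto first appears at level 2.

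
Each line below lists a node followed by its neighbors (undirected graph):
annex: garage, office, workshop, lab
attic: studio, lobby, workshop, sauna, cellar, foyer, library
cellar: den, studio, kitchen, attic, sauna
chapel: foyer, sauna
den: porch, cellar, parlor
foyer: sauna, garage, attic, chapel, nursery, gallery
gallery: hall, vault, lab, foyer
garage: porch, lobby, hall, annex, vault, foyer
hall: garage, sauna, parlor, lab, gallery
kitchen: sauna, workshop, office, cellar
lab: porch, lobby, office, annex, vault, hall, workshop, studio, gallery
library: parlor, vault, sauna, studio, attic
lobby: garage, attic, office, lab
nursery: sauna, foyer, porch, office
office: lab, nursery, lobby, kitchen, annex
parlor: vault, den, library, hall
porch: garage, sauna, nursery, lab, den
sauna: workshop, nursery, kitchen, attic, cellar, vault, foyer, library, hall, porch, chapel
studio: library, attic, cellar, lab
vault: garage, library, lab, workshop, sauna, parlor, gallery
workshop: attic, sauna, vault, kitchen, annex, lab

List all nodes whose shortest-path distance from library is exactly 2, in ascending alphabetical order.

cellar, chapel, den, foyer, gallery, garage, hall, kitchen, lab, lobby, nursery, porch, workshop

Level 0: library
Level 1: attic, parlor, sauna, studio, vault
Level 2: cellar, chapel, den, foyer, gallery, garage, hall, kitchen, lab, lobby, nursery, porch, workshop
Level 3: annex, office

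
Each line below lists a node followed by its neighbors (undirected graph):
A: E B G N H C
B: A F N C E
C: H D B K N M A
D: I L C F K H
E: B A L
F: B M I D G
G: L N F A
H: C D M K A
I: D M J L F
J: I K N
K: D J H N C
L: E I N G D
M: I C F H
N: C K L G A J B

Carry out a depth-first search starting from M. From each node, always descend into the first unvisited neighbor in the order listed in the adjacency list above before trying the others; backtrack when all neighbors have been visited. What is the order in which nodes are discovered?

Visit M
M → I
I → D
D → L
L → E
E → B
B → A
A → G
G → N
N → C
C → H
H → K
K → J
G → F

M, I, D, L, E, B, A, G, N, C, H, K, J, F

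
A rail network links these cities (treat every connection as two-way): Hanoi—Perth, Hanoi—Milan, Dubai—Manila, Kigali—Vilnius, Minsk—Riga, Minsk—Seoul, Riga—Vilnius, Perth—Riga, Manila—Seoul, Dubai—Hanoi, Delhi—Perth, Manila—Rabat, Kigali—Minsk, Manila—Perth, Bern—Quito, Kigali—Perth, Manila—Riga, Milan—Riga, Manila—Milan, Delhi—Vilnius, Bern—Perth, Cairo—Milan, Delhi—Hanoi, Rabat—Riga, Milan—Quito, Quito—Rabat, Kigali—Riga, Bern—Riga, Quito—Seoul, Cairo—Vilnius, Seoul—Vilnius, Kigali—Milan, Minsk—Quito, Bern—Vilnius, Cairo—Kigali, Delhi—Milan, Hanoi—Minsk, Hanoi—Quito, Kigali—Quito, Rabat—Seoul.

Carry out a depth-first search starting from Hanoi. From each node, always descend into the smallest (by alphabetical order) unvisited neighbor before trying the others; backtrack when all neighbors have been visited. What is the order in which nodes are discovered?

Hanoi, Delhi, Milan, Cairo, Kigali, Minsk, Quito, Bern, Perth, Manila, Dubai, Rabat, Riga, Vilnius, Seoul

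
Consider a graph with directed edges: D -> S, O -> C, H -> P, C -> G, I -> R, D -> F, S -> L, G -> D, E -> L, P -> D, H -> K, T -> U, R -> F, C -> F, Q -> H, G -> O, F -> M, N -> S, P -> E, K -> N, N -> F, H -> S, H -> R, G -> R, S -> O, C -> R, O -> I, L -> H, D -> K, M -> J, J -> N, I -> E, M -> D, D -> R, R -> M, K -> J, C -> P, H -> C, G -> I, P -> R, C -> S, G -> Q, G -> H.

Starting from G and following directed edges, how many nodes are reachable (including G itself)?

17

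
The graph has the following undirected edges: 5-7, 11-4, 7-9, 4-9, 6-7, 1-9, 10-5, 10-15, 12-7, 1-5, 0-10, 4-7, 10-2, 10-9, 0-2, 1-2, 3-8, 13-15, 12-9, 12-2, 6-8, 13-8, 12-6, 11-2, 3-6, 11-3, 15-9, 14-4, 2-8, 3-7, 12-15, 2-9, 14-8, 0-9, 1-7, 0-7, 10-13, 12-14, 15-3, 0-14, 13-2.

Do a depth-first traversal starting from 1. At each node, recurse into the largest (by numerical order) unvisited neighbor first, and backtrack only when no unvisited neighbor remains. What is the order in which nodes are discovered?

Visit 1
1 → 9
9 → 15
15 → 13
13 → 10
10 → 5
5 → 7
7 → 12
12 → 14
14 → 8
8 → 6
6 → 3
3 → 11
11 → 4
11 → 2
2 → 0

1 -> 9 -> 15 -> 13 -> 10 -> 5 -> 7 -> 12 -> 14 -> 8 -> 6 -> 3 -> 11 -> 4 -> 2 -> 0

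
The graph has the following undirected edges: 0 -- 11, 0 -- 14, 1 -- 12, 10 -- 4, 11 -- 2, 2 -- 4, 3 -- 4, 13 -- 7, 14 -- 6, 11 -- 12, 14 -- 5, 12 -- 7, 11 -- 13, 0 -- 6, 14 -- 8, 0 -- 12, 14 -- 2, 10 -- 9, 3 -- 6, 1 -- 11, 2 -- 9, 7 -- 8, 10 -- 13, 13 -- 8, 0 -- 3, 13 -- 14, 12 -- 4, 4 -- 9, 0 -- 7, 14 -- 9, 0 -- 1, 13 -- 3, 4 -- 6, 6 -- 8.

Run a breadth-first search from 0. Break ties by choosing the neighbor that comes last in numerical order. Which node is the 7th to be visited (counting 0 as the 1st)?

3

Visit 0; enqueue 14, 12, 11, 7, 6, 3, 1 → queue [14, 12, 11, 7, 6, 3, 1]
Visit 14; enqueue 13, 9, 8, 5, 2 → queue [12, 11, 7, 6, 3, 1, 13, 9, 8, 5, 2]
Visit 12; enqueue 4 → queue [11, 7, 6, 3, 1, 13, 9, 8, 5, 2, 4]
Visit 11 → queue [7, 6, 3, 1, 13, 9, 8, 5, 2, 4]
Visit 7 → queue [6, 3, 1, 13, 9, 8, 5, 2, 4]
Visit 6 → queue [3, 1, 13, 9, 8, 5, 2, 4]
Visit 3 → queue [1, 13, 9, 8, 5, 2, 4]
Visit 1 → queue [13, 9, 8, 5, 2, 4]
Visit 13; enqueue 10 → queue [9, 8, 5, 2, 4, 10]
Visit 9 → queue [8, 5, 2, 4, 10]
Visit 8 → queue [5, 2, 4, 10]
Visit 5 → queue [2, 4, 10]
Visit 2 → queue [4, 10]
Visit 4 → queue [10]
Visit 10 → queue []

Visit order: 0, 14, 12, 11, 7, 6, 3, 1, 13, 9, 8, 5, 2, 4, 10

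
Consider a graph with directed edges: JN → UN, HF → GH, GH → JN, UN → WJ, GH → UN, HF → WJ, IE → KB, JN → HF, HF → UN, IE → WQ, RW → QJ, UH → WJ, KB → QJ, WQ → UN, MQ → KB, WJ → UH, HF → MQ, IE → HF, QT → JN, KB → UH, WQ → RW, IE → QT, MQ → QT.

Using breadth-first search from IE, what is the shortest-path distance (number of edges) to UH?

Level 0: IE
Level 1: HF, KB, QT, WQ
Level 2: GH, JN, MQ, QJ, RW, UH, UN, WJ
UH first appears at level 2.

2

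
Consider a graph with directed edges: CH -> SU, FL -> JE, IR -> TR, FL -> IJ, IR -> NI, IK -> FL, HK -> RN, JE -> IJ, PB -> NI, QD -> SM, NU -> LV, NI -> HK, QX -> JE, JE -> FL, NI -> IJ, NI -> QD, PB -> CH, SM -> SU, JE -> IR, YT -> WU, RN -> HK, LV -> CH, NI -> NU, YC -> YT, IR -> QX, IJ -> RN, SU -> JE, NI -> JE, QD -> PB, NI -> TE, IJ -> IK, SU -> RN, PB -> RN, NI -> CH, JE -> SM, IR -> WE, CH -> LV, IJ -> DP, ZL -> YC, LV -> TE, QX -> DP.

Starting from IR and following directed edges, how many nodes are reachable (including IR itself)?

20

BFS from IR visits: IR, NI, QX, TR, WE, CH, HK, IJ, JE, NU, QD, TE, DP, LV, SU, RN, IK, FL, SM, PB
Reachable nodes: 20 of 24 total.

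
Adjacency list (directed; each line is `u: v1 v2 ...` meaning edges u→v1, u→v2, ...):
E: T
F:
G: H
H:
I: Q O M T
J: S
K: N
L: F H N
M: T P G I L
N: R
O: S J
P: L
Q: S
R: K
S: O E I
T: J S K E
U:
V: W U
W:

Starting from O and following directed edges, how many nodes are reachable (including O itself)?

BFS from O visits: O, J, S, E, I, T, M, Q, K, G, L, P, N, H, F, R
Reachable nodes: 16 of 19 total.

16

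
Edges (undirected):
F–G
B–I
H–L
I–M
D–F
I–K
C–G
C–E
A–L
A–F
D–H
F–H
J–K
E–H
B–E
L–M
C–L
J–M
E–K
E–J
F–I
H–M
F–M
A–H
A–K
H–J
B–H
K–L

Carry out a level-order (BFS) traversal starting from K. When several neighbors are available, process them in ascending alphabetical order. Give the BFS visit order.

Visit K; enqueue A, E, I, J, L → queue [A, E, I, J, L]
Visit A; enqueue F, H → queue [E, I, J, L, F, H]
Visit E; enqueue B, C → queue [I, J, L, F, H, B, C]
Visit I; enqueue M → queue [J, L, F, H, B, C, M]
Visit J → queue [L, F, H, B, C, M]
Visit L → queue [F, H, B, C, M]
Visit F; enqueue D, G → queue [H, B, C, M, D, G]
Visit H → queue [B, C, M, D, G]
Visit B → queue [C, M, D, G]
Visit C → queue [M, D, G]
Visit M → queue [D, G]
Visit D → queue [G]
Visit G → queue []

K A E I J L F H B C M D G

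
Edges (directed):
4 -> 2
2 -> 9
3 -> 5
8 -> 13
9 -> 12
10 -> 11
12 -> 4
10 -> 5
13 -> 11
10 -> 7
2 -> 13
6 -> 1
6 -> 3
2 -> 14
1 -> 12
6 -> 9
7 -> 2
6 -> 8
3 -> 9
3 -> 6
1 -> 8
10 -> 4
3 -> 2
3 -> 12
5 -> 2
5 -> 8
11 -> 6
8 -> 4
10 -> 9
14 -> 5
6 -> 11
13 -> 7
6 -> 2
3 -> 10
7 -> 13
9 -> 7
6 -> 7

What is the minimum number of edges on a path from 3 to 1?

2

Level 0: 3
Level 1: 2, 5, 6, 9, 10, 12
Level 2: 1, 4, 7, 8, 11, 13, 14
1 first appears at level 2.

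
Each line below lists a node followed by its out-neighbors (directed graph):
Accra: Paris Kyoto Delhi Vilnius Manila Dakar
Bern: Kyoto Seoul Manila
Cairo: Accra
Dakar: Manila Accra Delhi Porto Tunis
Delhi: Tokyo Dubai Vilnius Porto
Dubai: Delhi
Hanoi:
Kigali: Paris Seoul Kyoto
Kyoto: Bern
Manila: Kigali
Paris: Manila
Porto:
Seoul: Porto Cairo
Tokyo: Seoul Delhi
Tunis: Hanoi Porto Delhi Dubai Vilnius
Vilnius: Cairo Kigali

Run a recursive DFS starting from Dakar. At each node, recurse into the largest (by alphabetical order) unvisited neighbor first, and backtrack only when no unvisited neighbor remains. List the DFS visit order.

Dakar → Tunis → Vilnius → Kigali → Seoul → Porto → Cairo → Accra → Paris → Manila → Kyoto → Bern → Delhi → Tokyo → Dubai → Hanoi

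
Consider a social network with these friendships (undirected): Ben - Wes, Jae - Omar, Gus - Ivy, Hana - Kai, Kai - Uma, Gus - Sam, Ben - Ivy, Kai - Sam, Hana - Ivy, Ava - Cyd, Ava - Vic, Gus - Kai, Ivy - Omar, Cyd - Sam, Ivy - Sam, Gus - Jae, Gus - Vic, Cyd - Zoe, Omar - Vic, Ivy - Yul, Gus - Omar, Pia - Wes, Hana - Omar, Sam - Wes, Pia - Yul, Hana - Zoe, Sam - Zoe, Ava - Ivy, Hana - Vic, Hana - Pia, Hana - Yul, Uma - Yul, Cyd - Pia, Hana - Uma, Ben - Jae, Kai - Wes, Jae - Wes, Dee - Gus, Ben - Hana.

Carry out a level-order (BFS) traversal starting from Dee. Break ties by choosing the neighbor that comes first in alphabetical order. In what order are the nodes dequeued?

Dee, Gus, Ivy, Jae, Kai, Omar, Sam, Vic, Ava, Ben, Hana, Yul, Wes, Uma, Cyd, Zoe, Pia

Visit Dee; enqueue Gus → queue [Gus]
Visit Gus; enqueue Ivy, Jae, Kai, Omar, Sam, Vic → queue [Ivy, Jae, Kai, Omar, Sam, Vic]
Visit Ivy; enqueue Ava, Ben, Hana, Yul → queue [Jae, Kai, Omar, Sam, Vic, Ava, Ben, Hana, Yul]
Visit Jae; enqueue Wes → queue [Kai, Omar, Sam, Vic, Ava, Ben, Hana, Yul, Wes]
Visit Kai; enqueue Uma → queue [Omar, Sam, Vic, Ava, Ben, Hana, Yul, Wes, Uma]
Visit Omar → queue [Sam, Vic, Ava, Ben, Hana, Yul, Wes, Uma]
Visit Sam; enqueue Cyd, Zoe → queue [Vic, Ava, Ben, Hana, Yul, Wes, Uma, Cyd, Zoe]
Visit Vic → queue [Ava, Ben, Hana, Yul, Wes, Uma, Cyd, Zoe]
Visit Ava → queue [Ben, Hana, Yul, Wes, Uma, Cyd, Zoe]
Visit Ben → queue [Hana, Yul, Wes, Uma, Cyd, Zoe]
Visit Hana; enqueue Pia → queue [Yul, Wes, Uma, Cyd, Zoe, Pia]
Visit Yul → queue [Wes, Uma, Cyd, Zoe, Pia]
Visit Wes → queue [Uma, Cyd, Zoe, Pia]
Visit Uma → queue [Cyd, Zoe, Pia]
Visit Cyd → queue [Zoe, Pia]
Visit Zoe → queue [Pia]
Visit Pia → queue []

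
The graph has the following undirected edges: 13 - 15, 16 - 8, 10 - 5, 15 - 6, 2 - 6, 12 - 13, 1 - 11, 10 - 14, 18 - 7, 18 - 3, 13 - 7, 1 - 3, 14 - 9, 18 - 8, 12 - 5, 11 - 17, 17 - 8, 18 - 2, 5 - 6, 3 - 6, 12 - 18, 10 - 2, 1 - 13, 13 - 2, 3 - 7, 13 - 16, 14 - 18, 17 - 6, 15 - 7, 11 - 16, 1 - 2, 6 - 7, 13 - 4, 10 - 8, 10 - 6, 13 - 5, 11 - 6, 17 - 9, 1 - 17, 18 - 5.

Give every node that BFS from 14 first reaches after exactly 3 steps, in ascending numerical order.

1, 11, 13, 15, 16

Level 0: 14
Level 1: 9, 10, 18
Level 2: 2, 3, 5, 6, 7, 8, 12, 17
Level 3: 1, 11, 13, 15, 16
Level 4: 4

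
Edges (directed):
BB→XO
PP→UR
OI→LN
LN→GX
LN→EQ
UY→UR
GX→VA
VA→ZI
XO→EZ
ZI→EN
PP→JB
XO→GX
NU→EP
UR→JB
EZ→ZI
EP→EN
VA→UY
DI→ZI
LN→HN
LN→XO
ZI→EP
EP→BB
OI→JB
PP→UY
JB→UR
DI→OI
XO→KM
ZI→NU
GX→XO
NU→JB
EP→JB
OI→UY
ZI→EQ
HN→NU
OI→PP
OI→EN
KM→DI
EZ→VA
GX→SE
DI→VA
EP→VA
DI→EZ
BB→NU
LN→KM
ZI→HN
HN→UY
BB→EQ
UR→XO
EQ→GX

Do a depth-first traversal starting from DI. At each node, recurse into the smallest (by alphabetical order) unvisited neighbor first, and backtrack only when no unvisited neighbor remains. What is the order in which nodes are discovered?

Visit DI
DI → EZ
EZ → VA
VA → UY
UY → UR
UR → JB
UR → XO
XO → GX
GX → SE
XO → KM
VA → ZI
ZI → EN
ZI → EP
EP → BB
BB → EQ
BB → NU
ZI → HN
DI → OI
OI → LN
OI → PP

DI, EZ, VA, UY, UR, JB, XO, GX, SE, KM, ZI, EN, EP, BB, EQ, NU, HN, OI, LN, PP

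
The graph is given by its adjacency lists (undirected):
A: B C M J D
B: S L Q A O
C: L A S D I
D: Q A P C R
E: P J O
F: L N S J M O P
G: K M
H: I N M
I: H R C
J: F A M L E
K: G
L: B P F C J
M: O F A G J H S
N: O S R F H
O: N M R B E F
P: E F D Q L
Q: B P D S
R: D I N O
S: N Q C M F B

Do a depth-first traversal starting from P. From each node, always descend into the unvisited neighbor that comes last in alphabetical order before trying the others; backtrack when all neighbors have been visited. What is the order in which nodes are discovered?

P, Q, S, N, R, O, M, J, L, F, C, I, H, D, A, B, E, G, K

Visit P
P → Q
Q → S
S → N
N → R
R → O
O → M
M → J
J → L
L → F
L → C
C → I
I → H
C → D
D → A
A → B
J → E
M → G
G → K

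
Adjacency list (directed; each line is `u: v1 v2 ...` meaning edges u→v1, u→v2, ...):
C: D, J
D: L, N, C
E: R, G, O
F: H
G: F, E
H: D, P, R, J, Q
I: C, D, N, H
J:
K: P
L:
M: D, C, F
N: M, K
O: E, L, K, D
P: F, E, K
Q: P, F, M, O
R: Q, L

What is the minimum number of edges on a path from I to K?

Level 0: I
Level 1: C, D, H, N
Level 2: J, K, L, M, P, Q, R
Level 3: E, F, O
Level 4: G
K first appears at level 2.

2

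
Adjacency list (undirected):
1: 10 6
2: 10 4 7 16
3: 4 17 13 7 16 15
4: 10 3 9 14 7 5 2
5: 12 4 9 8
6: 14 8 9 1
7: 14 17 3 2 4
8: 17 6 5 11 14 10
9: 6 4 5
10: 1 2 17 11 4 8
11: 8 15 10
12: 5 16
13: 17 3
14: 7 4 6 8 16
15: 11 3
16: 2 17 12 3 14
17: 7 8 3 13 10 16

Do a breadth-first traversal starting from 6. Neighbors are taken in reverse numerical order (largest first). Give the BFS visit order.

6, 14, 9, 8, 1, 16, 7, 4, 5, 17, 11, 10, 12, 3, 2, 13, 15

Visit 6; enqueue 14, 9, 8, 1 → queue [14, 9, 8, 1]
Visit 14; enqueue 16, 7, 4 → queue [9, 8, 1, 16, 7, 4]
Visit 9; enqueue 5 → queue [8, 1, 16, 7, 4, 5]
Visit 8; enqueue 17, 11, 10 → queue [1, 16, 7, 4, 5, 17, 11, 10]
Visit 1 → queue [16, 7, 4, 5, 17, 11, 10]
Visit 16; enqueue 12, 3, 2 → queue [7, 4, 5, 17, 11, 10, 12, 3, 2]
Visit 7 → queue [4, 5, 17, 11, 10, 12, 3, 2]
Visit 4 → queue [5, 17, 11, 10, 12, 3, 2]
Visit 5 → queue [17, 11, 10, 12, 3, 2]
Visit 17; enqueue 13 → queue [11, 10, 12, 3, 2, 13]
Visit 11; enqueue 15 → queue [10, 12, 3, 2, 13, 15]
Visit 10 → queue [12, 3, 2, 13, 15]
Visit 12 → queue [3, 2, 13, 15]
Visit 3 → queue [2, 13, 15]
Visit 2 → queue [13, 15]
Visit 13 → queue [15]
Visit 15 → queue []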